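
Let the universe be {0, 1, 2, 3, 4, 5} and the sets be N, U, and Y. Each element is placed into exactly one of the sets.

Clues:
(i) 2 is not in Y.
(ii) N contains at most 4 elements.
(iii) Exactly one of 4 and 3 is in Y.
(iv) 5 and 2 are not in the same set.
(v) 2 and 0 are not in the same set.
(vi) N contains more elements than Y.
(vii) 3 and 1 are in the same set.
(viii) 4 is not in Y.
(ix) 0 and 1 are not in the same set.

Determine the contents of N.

N = {0, 4, 5}

From (i): 2 ∉ Y.
From (viii): 4 ∉ Y.
(iii) (exactly one): 3 ∈ Y.
(vii): 1 matches 3: 1 ∉ N.
(vii): 1 matches 3: 1 ∉ U.
(vii): 1 matches 3: 1 ∈ Y.
(ix): 0 ∉ Y.
Suppose 0 ∉ N: no assignment then satisfies all the clues, so 0 ∈ N.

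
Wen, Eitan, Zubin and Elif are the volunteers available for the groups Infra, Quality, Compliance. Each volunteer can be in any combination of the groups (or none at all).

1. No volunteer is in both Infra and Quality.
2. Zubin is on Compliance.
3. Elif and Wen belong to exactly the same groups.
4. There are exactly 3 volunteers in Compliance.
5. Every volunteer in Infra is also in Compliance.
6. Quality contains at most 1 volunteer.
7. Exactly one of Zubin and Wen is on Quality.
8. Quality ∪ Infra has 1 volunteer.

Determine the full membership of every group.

Infra = {}; Quality = {Zubin}; Compliance = {Elif, Wen, Zubin}

From (2): Zubin ∈ Compliance.
Suppose Wen ∈ Infra: no assignment then satisfies all the clues, so Wen ∉ Infra.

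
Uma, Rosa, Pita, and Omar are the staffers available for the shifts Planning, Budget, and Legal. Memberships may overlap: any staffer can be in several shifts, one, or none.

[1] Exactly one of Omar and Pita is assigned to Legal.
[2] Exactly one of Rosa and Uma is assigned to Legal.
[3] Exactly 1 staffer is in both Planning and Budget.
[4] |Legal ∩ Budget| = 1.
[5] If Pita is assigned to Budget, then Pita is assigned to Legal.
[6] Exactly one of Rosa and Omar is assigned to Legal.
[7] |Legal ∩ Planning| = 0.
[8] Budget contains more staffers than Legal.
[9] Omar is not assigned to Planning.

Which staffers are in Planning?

Planning = {Uma}

From (9): Omar ∉ Planning.
Suppose Uma ∉ Planning: no assignment then satisfies all the clues, so Uma ∈ Planning.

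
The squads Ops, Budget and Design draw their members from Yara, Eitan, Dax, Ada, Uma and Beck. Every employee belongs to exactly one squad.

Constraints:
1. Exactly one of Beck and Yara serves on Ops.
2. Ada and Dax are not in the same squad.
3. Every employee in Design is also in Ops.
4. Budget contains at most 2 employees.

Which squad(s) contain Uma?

Uma: Ops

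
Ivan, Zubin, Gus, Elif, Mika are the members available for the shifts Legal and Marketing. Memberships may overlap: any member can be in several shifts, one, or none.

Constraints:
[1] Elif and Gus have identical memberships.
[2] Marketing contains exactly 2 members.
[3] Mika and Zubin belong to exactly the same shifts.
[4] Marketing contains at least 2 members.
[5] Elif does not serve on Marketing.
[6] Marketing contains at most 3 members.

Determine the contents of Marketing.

From (5): Elif ∉ Marketing.
(1): Gus matches Elif: Gus ∉ Marketing.
Suppose Ivan ∈ Marketing: no assignment then satisfies all the clues, so Ivan ∉ Marketing.

Marketing = {Mika, Zubin}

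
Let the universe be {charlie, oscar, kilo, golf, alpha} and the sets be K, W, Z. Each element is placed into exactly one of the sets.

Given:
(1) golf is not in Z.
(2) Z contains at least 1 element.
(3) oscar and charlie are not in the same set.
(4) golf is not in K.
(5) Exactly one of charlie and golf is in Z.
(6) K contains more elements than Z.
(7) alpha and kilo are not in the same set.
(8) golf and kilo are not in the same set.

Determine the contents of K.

K = {kilo, oscar}

From (1): golf ∉ Z.
From (4): golf ∉ K.
(5) (exactly one): charlie ∈ Z.
Only one set left: golf ∈ W.
(3): oscar ∉ Z.
(8): kilo ∉ W.
Suppose oscar ∉ K: no assignment then satisfies all the clues, so oscar ∈ K.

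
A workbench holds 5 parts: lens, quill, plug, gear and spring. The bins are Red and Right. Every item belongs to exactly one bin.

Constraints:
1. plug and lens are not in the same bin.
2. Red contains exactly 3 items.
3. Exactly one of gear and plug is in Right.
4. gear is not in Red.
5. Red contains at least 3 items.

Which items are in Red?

Red = {plug, quill, spring}

From (4): gear ∉ Red.
Only one bin left: gear ∈ Right.
(3) (exactly one): plug ∉ Right.
Only one bin left: plug ∈ Red.
(1): lens ∉ Red.
(2): only 3 candidates remain for Red, so all are in.
Only one bin left: lens ∈ Right.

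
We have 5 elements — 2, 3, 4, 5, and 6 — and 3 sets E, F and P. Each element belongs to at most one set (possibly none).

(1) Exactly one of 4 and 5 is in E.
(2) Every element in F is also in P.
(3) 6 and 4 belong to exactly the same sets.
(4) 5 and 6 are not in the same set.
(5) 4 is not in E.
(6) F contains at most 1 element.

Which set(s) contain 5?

From (5): 4 ∉ E.
(1) (exactly one): 5 ∈ E.
(3): 6 matches 4: 6 ∉ E.

5: E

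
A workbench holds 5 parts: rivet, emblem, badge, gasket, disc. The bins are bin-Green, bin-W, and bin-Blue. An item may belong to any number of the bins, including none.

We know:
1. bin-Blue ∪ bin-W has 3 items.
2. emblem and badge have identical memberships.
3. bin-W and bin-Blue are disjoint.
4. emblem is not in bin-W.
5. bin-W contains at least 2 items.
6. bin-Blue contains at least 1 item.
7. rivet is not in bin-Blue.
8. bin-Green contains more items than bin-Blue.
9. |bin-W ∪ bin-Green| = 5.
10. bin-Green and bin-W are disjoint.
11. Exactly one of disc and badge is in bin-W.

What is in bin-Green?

bin-Green = {badge, emblem, gasket}

From (4): emblem ∉ bin-W.
From (7): rivet ∉ bin-Blue.
(2): badge matches emblem: badge ∉ bin-W.
(11) (exactly one): disc ∈ bin-W.
(3) (disjoint): disc ∉ bin-Blue.
(10) (disjoint): disc ∉ bin-Green.
Suppose rivet ∈ bin-Green: no assignment then satisfies all the clues, so rivet ∉ bin-Green.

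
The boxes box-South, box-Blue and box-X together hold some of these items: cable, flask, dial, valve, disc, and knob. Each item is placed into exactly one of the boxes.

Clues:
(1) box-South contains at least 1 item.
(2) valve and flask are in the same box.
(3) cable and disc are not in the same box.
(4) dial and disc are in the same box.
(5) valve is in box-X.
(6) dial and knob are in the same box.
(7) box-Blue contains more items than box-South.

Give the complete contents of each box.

From (5): valve ∈ box-X.
(2): flask matches valve: flask ∉ box-South.
(2): flask matches valve: flask ∉ box-Blue.
(2): flask matches valve: flask ∈ box-X.
Suppose cable ∉ box-South: no assignment then satisfies all the clues, so cable ∈ box-South.

box-South = {cable}; box-Blue = {dial, disc, knob}; box-X = {flask, valve}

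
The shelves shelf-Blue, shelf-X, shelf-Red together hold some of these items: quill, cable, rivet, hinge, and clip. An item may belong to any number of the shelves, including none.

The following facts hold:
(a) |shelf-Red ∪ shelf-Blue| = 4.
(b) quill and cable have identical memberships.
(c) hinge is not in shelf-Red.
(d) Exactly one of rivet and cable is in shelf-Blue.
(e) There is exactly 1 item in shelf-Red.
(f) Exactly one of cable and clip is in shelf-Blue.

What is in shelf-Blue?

shelf-Blue = {cable, hinge, quill}

From (c): hinge ∉ shelf-Red.
Suppose quill ∉ shelf-Blue: no assignment then satisfies all the clues, so quill ∈ shelf-Blue.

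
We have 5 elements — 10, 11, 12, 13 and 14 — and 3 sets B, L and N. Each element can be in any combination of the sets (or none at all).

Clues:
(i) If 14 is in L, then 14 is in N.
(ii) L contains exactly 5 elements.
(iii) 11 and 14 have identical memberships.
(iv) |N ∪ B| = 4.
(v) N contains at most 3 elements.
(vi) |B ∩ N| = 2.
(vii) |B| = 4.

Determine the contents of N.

N = {11, 14}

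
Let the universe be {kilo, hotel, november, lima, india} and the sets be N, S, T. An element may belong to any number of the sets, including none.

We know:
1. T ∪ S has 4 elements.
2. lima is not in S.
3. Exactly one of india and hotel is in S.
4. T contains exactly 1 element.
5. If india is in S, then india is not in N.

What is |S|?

3

From (2): lima ∉ S.
Suppose kilo ∉ S: no assignment then satisfies all the clues, so kilo ∈ S.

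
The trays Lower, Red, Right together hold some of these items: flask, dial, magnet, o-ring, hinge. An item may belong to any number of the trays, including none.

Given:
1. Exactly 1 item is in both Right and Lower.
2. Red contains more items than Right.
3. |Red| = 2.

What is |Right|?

1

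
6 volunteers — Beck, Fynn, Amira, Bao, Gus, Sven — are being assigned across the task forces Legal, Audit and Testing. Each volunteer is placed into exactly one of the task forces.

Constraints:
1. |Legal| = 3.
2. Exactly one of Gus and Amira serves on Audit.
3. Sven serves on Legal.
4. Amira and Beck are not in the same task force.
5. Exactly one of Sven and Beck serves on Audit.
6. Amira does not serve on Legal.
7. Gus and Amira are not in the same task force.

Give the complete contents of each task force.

Legal = {Bao, Fynn, Sven}; Audit = {Beck, Gus}; Testing = {Amira}

From (3): Sven ∈ Legal.
From (6): Amira ∉ Legal.
(5) (exactly one): Beck ∈ Audit.
(4): Amira ∉ Audit.
Only one task force left: Amira ∈ Testing.
(2) (exactly one): Gus ∈ Audit.
(1): only 3 candidates remain for Legal, so all are in.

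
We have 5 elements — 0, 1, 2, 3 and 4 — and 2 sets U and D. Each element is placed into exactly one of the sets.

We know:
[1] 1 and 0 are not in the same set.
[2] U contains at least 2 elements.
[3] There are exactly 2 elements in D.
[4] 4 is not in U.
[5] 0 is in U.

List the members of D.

D = {1, 4}

From (4): 4 ∉ U.
From (5): 0 ∈ U.
(1): 1 ∉ U.
Only one set left: 1 ∈ D.
Only one set left: 4 ∈ D.
(3): D already has 2, so the rest are out.
Only one set left: 2 ∈ U.
Only one set left: 3 ∈ U.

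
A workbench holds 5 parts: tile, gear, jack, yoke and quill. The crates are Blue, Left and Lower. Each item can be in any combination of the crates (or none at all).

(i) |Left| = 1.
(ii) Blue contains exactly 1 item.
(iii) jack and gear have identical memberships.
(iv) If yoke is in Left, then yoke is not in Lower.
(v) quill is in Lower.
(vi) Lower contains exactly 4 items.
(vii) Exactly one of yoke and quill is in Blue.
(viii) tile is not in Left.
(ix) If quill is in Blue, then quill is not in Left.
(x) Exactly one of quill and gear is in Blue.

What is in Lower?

Lower = {gear, jack, quill, tile}

From (v): quill ∈ Lower.
From (viii): tile ∉ Left.
Suppose tile ∉ Lower: no assignment then satisfies all the clues, so tile ∈ Lower.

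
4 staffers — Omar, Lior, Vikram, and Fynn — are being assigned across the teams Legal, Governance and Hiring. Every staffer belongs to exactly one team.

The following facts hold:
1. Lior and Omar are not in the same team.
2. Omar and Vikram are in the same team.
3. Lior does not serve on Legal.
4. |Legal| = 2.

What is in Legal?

Legal = {Omar, Vikram}

From (3): Lior ∉ Legal.
Suppose Omar ∉ Legal: no assignment then satisfies all the clues, so Omar ∈ Legal.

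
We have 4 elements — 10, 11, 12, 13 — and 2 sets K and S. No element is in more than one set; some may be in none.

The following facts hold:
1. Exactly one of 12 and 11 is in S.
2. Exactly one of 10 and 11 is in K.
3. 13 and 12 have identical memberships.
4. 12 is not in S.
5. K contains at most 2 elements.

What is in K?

K = {10}

From (4): 12 ∉ S.
(1) (exactly one): 11 ∈ S.
(2) (exactly one): 10 ∈ K.
(3): 13 matches 12: 13 ∉ S.
Suppose 12 ∈ K: no assignment then satisfies all the clues, so 12 ∉ K.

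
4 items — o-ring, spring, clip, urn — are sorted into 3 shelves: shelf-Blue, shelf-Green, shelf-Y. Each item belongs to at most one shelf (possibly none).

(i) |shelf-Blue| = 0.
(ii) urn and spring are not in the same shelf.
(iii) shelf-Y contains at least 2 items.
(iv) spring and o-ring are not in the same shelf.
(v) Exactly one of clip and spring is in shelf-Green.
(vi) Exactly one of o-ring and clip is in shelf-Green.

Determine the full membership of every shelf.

shelf-Blue = {}; shelf-Green = {clip}; shelf-Y = {o-ring, urn}

(i): shelf-Blue already has 0, so the rest are out.
Suppose o-ring ∈ shelf-Green: no assignment then satisfies all the clues, so o-ring ∉ shelf-Green.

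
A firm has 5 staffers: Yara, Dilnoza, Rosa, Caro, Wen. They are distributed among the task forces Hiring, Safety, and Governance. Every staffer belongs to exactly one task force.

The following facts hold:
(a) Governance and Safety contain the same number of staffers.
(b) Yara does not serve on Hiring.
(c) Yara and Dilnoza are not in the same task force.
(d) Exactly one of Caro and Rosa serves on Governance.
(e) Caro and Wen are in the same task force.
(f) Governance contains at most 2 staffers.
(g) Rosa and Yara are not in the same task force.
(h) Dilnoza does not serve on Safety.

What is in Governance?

Governance = {Rosa}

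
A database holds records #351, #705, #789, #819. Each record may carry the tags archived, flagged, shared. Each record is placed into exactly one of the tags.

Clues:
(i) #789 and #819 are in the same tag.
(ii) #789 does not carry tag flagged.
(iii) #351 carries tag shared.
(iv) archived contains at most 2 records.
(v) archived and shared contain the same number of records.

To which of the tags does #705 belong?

#705: shared

From (ii): #789 ∉ flagged.
From (iii): #351 ∈ shared.
(i): #819 matches #789: #819 ∉ flagged.
Suppose #705 ∈ archived: no assignment then satisfies all the clues, so #705 ∉ archived.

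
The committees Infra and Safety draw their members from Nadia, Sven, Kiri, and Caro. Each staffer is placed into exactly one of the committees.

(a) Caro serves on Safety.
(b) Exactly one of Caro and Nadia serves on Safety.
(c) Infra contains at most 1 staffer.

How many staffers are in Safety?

From (a): Caro ∈ Safety.
(b) (exactly one): Nadia ∉ Safety.
Only one committee left: Nadia ∈ Infra.
(c): Infra already has 1, so the rest are out.
Only one committee left: Sven ∈ Safety.
Only one committee left: Kiri ∈ Safety.

3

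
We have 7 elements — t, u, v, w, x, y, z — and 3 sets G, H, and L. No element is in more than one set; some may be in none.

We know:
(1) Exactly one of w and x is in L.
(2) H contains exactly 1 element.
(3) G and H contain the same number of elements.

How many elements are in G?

1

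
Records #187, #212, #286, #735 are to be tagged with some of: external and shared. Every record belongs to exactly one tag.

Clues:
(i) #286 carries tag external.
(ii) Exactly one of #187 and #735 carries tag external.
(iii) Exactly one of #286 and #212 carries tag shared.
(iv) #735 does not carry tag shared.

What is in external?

external = {#286, #735}

From (i): #286 ∈ external.
From (iv): #735 ∉ shared.
(iii) (exactly one): #212 ∈ shared.
Only one tag left: #735 ∈ external.
(ii) (exactly one): #187 ∉ external.
Only one tag left: #187 ∈ shared.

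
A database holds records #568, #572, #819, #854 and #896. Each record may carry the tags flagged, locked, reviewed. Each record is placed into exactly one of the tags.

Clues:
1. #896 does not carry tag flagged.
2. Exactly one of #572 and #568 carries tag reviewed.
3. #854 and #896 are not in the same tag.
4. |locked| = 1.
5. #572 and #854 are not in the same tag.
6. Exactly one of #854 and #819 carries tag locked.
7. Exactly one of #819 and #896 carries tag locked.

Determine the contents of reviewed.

From (1): #896 ∉ flagged.
Suppose #568 ∈ reviewed: no assignment then satisfies all the clues, so #568 ∉ reviewed.

reviewed = {#572, #896}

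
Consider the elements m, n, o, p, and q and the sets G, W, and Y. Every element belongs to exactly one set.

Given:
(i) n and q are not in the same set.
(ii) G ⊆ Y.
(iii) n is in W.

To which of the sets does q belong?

q: Y

From (iii): n ∈ W.
(i): q ∉ W.
Suppose q ∈ G: no assignment then satisfies all the clues, so q ∉ G.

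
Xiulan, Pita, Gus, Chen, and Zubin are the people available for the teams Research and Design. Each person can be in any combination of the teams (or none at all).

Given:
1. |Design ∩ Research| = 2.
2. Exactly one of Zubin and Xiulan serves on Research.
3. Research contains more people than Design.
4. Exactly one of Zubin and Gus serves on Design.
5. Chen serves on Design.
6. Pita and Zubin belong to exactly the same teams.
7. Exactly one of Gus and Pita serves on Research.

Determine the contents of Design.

Design = {Chen, Gus}

From (5): Chen ∈ Design.
Suppose Xiulan ∈ Design: no assignment then satisfies all the clues, so Xiulan ∉ Design.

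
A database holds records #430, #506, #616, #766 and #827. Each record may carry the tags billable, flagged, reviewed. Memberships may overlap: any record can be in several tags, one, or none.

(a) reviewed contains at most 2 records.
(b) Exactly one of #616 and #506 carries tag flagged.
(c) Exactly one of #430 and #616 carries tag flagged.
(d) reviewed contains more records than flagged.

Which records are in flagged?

flagged = {#616}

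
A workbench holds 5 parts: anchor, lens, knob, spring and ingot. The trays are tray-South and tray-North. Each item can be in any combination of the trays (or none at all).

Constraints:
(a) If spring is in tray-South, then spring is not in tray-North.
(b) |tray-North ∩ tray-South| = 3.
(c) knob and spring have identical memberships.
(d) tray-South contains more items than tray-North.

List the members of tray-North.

tray-North = {anchor, ingot, lens}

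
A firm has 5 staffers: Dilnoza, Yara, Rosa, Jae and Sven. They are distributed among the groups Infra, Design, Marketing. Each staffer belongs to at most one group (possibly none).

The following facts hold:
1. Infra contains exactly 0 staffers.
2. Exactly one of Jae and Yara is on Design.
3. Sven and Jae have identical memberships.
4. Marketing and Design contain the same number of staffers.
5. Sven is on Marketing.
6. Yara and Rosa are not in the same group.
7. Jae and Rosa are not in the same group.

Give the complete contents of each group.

Infra = {}; Design = {Dilnoza, Yara}; Marketing = {Jae, Sven}

From (5): Sven ∈ Marketing.
(1): Infra already has 0, so the rest are out.
(3): Jae matches Sven: Jae ∉ Design.
(3): Jae matches Sven: Jae ∈ Marketing.
(7): Rosa ∉ Marketing.
(2) (exactly one): Yara ∈ Design.
(6): Rosa ∉ Design.
Suppose Dilnoza ∉ Design: no assignment then satisfies all the clues, so Dilnoza ∈ Design.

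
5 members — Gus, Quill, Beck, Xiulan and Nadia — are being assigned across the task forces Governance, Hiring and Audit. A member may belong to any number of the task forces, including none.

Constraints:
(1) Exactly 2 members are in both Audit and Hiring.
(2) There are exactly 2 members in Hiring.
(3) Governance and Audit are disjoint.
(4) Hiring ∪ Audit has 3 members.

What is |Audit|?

3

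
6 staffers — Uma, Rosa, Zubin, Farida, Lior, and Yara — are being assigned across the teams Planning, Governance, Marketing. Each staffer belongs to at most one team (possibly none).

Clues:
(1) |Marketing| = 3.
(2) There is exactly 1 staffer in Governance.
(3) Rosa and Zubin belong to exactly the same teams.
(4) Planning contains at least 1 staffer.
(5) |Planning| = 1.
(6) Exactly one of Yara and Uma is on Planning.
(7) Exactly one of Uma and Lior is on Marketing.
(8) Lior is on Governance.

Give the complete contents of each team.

Planning = {Yara}; Governance = {Lior}; Marketing = {Rosa, Uma, Zubin}

From (8): Lior ∈ Governance.
(2): Governance already has 1, so the rest are out.
(7) (exactly one): Uma ∈ Marketing.
(6) (exactly one): Yara ∈ Planning.
(5): Planning already has 1, so the rest are out.
Suppose Rosa ∉ Marketing: no assignment then satisfies all the clues, so Rosa ∈ Marketing.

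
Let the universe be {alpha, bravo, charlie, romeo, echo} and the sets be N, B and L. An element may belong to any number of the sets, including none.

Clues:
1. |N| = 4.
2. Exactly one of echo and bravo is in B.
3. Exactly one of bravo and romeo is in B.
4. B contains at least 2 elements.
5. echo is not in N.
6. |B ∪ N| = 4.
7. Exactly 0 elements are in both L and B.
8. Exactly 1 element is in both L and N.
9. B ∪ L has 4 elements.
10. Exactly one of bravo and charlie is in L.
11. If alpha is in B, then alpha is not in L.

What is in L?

L = {charlie, echo}

From (5): echo ∉ N.
(1): only 4 candidates remain for N, so all are in.
Suppose alpha ∈ L: no assignment then satisfies all the clues, so alpha ∉ L.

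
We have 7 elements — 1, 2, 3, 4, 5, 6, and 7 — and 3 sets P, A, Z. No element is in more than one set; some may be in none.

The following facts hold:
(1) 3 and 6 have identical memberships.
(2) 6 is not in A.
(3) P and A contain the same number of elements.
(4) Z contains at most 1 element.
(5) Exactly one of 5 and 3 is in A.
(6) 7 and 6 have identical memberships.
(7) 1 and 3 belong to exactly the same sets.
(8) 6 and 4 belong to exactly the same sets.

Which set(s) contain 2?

From (2): 6 ∉ A.
(1): 3 matches 6: 3 ∉ A.
(5) (exactly one): 5 ∈ A.
(6): 7 matches 6: 7 ∉ A.
(7): 1 matches 3: 1 ∉ A.
(8): 4 matches 6: 4 ∉ A.
Suppose 2 ∉ P: no assignment then satisfies all the clues, so 2 ∈ P.

2: P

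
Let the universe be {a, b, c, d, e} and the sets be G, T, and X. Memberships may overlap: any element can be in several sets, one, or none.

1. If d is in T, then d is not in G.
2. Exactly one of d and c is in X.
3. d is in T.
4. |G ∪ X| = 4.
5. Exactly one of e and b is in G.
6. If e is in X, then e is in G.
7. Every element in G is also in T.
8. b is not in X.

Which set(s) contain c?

c: G, T

From (3): d ∈ T.
From (8): b ∉ X.
(1): d ∉ G.
Suppose c ∉ G: no assignment then satisfies all the clues, so c ∈ G.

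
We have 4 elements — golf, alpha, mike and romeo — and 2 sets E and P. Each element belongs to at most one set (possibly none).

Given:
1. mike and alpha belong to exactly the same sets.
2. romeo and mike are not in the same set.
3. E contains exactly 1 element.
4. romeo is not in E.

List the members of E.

E = {golf}

From (4): romeo ∉ E.
Suppose golf ∉ E: no assignment then satisfies all the clues, so golf ∈ E.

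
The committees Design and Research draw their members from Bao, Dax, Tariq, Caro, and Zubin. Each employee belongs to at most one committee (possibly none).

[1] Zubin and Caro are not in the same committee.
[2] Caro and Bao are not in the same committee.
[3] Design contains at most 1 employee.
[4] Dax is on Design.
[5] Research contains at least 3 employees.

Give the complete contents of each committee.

Design = {Dax}; Research = {Bao, Tariq, Zubin}

From (4): Dax ∈ Design.
(3): Design already has 1, so the rest are out.
Suppose Bao ∉ Research: no assignment then satisfies all the clues, so Bao ∈ Research.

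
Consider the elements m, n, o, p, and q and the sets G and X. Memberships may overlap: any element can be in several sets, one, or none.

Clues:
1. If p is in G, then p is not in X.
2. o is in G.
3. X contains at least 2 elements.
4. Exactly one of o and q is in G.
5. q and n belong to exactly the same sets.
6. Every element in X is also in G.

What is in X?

X = {m, o}

From (2): o ∈ G.
(4) (exactly one): q ∉ G.
(5): n matches q: n ∉ G.
(6) contrapositive: n ∉ X.
(6) contrapositive: q ∉ X.
Suppose m ∉ X: no assignment then satisfies all the clues, so m ∈ X.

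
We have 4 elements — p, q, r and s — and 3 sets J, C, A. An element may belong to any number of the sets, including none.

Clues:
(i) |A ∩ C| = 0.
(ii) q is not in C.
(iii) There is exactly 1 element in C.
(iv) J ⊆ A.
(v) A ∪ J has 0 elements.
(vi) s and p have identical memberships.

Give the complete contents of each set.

J = {}; C = {r}; A = {}

From (ii): q ∉ C.
Suppose p ∈ J: no assignment then satisfies all the clues, so p ∉ J.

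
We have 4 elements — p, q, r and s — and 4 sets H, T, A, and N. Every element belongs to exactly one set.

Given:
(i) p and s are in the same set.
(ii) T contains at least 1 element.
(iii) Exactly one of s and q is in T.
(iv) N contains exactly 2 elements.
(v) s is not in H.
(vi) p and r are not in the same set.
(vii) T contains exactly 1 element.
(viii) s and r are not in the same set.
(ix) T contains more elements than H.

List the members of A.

A = {r}

From (v): s ∉ H.
(i): p matches s: p ∉ H.
Suppose p ∈ A: no assignment then satisfies all the clues, so p ∉ A.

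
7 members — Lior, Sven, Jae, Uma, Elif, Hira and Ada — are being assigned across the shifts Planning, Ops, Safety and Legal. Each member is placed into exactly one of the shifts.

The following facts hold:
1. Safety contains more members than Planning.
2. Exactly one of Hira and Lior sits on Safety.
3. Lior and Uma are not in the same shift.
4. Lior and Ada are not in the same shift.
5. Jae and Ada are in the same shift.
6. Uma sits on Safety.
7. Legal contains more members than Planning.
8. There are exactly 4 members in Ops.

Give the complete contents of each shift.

Planning = {}; Ops = {Ada, Elif, Jae, Sven}; Safety = {Hira, Uma}; Legal = {Lior}

From (6): Uma ∈ Safety.
(3): Lior ∉ Safety.
(2) (exactly one): Hira ∈ Safety.
Suppose Lior ∈ Planning: no assignment then satisfies all the clues, so Lior ∉ Planning.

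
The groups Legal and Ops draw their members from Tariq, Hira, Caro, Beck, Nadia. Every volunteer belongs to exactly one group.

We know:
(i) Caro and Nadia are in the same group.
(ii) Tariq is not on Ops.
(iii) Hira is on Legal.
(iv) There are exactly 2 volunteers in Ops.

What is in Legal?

Legal = {Beck, Hira, Tariq}

From (ii): Tariq ∉ Ops.
From (iii): Hira ∈ Legal.
Only one group left: Tariq ∈ Legal.
Suppose Caro ∈ Legal: no assignment then satisfies all the clues, so Caro ∉ Legal.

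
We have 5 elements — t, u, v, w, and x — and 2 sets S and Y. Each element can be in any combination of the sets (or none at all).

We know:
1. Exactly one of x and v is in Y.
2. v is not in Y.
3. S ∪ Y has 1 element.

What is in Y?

Y = {x}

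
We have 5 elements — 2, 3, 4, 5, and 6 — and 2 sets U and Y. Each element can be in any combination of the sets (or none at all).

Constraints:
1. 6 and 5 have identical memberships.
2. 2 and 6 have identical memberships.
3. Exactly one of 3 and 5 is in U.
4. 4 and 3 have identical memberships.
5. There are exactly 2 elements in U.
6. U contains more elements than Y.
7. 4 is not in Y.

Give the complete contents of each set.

U = {3, 4}; Y = {}

From (7): 4 ∉ Y.
(4): 3 matches 4: 3 ∉ Y.
Suppose 2 ∈ U: no assignment then satisfies all the clues, so 2 ∉ U.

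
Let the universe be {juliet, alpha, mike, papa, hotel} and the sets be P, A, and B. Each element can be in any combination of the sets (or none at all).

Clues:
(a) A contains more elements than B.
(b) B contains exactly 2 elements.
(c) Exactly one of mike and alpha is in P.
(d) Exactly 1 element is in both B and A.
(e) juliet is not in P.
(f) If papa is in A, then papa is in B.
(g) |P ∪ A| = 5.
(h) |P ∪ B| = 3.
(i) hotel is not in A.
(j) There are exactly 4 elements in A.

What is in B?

B = {hotel, papa}

From (e): juliet ∉ P.
From (i): hotel ∉ A.
(j): only 4 candidates remain for A, so all are in.
(f): papa ∈ B.
Suppose juliet ∈ B: no assignment then satisfies all the clues, so juliet ∉ B.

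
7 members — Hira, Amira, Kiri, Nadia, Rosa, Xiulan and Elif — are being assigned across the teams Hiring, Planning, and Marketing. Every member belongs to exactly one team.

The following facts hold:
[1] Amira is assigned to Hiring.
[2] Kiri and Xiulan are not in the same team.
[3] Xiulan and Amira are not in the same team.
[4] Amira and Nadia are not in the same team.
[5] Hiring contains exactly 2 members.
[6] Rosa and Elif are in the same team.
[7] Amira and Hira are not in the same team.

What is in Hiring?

Hiring = {Amira, Kiri}

From (1): Amira ∈ Hiring.
(3): Xiulan ∉ Hiring.
(4): Nadia ∉ Hiring.
(7): Hira ∉ Hiring.
Suppose Kiri ∉ Hiring: no assignment then satisfies all the clues, so Kiri ∈ Hiring.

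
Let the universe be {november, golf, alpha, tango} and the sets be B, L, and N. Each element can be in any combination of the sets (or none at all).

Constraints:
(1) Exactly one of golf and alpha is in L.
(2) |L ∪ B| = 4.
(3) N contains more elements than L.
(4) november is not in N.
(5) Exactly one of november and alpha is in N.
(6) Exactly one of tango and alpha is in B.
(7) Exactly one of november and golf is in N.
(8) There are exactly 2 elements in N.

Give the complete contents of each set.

B = {golf, november, tango}; L = {alpha}; N = {alpha, golf}

From (4): november ∉ N.
(5) (exactly one): alpha ∈ N.
(7) (exactly one): golf ∈ N.
(8): N already has 2, so the rest are out.
Suppose november ∉ B: no assignment then satisfies all the clues, so november ∈ B.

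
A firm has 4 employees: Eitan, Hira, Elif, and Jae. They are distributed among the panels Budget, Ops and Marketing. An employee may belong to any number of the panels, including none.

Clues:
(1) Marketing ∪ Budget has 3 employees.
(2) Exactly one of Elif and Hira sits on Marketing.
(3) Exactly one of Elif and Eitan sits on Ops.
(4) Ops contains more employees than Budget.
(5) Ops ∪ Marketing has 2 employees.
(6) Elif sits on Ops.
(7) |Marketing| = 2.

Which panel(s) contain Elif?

Elif: Marketing, Ops

From (6): Elif ∈ Ops.
(3) (exactly one): Eitan ∉ Ops.
Suppose Elif ∈ Budget: no assignment then satisfies all the clues, so Elif ∉ Budget.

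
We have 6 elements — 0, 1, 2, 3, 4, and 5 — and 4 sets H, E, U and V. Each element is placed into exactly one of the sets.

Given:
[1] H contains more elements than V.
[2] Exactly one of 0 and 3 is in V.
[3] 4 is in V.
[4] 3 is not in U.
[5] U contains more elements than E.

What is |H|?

3

From (3): 4 ∈ V.
From (4): 3 ∉ U.
Suppose 0 ∈ E: no assignment then satisfies all the clues, so 0 ∉ E.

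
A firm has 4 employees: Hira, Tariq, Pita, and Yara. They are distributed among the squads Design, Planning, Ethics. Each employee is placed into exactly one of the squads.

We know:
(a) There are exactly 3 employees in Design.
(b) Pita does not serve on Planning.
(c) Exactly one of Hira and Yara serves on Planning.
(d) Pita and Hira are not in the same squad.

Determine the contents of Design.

Design = {Pita, Tariq, Yara}

From (b): Pita ∉ Planning.
Suppose Hira ∈ Design: no assignment then satisfies all the clues, so Hira ∉ Design.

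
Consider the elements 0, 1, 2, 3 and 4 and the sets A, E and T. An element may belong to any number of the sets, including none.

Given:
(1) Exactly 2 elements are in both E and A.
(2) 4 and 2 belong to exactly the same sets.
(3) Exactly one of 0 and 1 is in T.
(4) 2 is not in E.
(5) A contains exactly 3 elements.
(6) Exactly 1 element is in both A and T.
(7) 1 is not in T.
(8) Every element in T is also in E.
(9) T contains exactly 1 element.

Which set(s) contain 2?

2: none

From (4): 2 ∉ E.
From (7): 1 ∉ T.
(2): 4 matches 2: 4 ∉ E.
(3) (exactly one): 0 ∈ T.
(8) with 0 ∈ T: 0 ∈ E.
(8) contrapositive: 2 ∉ T.
(8) contrapositive: 4 ∉ T.
(9): T already has 1, so the rest are out.
Suppose 2 ∈ A: no assignment then satisfies all the clues, so 2 ∉ A.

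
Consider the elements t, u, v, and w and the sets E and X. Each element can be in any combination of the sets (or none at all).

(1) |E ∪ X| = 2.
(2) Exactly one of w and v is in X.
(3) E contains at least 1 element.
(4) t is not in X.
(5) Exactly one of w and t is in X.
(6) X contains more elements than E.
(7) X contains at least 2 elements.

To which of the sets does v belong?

From (4): t ∉ X.
(5) (exactly one): w ∈ X.
(2) (exactly one): v ∉ X.
(7): only 2 candidates remain for X, so all are in.
Suppose v ∈ E: no assignment then satisfies all the clues, so v ∉ E.

v: none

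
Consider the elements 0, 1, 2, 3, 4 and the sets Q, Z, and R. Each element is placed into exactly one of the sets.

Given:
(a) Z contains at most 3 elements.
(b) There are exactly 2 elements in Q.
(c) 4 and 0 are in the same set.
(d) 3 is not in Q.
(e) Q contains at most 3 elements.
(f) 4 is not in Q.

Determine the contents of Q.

From (d): 3 ∉ Q.
From (f): 4 ∉ Q.
(c): 0 matches 4: 0 ∉ Q.
(b): only 2 candidates remain for Q, so all are in.

Q = {1, 2}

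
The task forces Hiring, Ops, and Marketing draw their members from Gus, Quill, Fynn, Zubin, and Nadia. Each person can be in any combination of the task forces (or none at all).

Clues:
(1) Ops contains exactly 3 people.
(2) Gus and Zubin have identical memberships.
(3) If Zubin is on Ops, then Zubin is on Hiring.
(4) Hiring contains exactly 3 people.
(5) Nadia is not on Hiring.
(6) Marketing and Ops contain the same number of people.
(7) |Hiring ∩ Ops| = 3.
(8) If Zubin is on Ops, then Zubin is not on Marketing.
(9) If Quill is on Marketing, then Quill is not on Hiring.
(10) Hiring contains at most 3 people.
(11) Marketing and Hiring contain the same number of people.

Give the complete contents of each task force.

From (5): Nadia ∉ Hiring.
Suppose Gus ∉ Hiring: no assignment then satisfies all the clues, so Gus ∈ Hiring.

Hiring = {Fynn, Gus, Zubin}; Ops = {Fynn, Gus, Zubin}; Marketing = {Fynn, Nadia, Quill}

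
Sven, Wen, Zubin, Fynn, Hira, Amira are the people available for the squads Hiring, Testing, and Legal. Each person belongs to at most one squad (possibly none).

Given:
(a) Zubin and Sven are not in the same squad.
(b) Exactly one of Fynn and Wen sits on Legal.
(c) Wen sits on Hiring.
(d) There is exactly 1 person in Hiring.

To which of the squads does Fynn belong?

From (c): Wen ∈ Hiring.
(b) (exactly one): Fynn ∈ Legal.
(d): Hiring already has 1, so the rest are out.

Fynn: Legal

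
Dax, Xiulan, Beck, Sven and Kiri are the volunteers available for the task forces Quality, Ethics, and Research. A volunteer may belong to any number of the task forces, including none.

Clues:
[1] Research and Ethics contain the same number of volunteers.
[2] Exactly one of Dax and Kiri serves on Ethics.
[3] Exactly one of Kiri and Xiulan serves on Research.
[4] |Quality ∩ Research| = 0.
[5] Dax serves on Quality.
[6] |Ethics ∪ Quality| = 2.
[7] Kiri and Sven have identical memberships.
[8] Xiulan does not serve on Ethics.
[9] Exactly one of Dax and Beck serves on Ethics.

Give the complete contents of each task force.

From (5): Dax ∈ Quality.
From (8): Xiulan ∉ Ethics.
Suppose Dax ∉ Ethics: no assignment then satisfies all the clues, so Dax ∈ Ethics.

Quality = {Beck, Dax}; Ethics = {Dax}; Research = {Xiulan}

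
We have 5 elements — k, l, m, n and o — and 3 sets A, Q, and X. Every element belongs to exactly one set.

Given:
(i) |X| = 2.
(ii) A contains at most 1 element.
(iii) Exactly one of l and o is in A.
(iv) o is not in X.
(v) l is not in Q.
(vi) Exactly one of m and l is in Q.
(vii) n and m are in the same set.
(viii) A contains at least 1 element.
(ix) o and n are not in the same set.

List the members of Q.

Q = {m, n}

From (iv): o ∉ X.
From (v): l ∉ Q.
(vi) (exactly one): m ∈ Q.
(vii): n matches m: n ∉ A.
(vii): n matches m: n ∈ Q.
(ix): o ∉ Q.
Only one set left: o ∈ A.
(i): only 2 candidates remain for X, so all are in.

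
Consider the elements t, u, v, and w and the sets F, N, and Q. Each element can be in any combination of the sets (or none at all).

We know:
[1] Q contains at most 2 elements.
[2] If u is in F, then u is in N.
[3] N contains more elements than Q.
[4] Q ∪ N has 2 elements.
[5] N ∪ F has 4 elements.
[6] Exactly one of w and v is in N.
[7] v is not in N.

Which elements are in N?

N = {u, w}

From (7): v ∉ N.
(6) (exactly one): w ∈ N.
Suppose t ∈ N: no assignment then satisfies all the clues, so t ∉ N.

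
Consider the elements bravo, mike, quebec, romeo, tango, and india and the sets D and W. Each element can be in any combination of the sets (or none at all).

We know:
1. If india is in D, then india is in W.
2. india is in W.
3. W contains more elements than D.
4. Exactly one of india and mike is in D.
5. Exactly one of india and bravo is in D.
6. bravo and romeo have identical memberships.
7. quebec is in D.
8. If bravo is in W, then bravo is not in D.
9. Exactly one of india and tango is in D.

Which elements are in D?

D = {india, quebec}

From (2): india ∈ W.
From (7): quebec ∈ D.
Suppose bravo ∈ D: no assignment then satisfies all the clues, so bravo ∉ D.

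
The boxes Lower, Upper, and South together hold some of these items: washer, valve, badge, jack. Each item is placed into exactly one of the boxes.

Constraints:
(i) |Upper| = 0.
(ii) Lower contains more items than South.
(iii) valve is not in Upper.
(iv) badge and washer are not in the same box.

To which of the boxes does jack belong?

From (iii): valve ∉ Upper.
(i): Upper already has 0, so the rest are out.
Suppose jack ∉ Lower: no assignment then satisfies all the clues, so jack ∈ Lower.

jack: Lower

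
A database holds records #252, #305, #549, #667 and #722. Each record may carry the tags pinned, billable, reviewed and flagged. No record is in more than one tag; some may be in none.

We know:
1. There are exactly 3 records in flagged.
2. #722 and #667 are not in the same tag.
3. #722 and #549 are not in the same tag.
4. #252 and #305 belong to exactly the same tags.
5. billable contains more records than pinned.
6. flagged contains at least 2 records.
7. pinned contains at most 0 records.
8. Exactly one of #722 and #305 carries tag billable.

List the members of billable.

(7): pinned already has 0, so the rest are out.
Suppose #252 ∈ billable: no assignment then satisfies all the clues, so #252 ∉ billable.

billable = {#722}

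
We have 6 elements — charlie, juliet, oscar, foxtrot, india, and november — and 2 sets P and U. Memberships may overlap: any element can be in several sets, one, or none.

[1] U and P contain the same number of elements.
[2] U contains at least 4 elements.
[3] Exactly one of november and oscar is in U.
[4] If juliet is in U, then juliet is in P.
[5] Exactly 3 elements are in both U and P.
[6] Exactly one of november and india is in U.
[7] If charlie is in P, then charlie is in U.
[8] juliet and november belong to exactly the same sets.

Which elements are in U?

U = {charlie, foxtrot, juliet, november}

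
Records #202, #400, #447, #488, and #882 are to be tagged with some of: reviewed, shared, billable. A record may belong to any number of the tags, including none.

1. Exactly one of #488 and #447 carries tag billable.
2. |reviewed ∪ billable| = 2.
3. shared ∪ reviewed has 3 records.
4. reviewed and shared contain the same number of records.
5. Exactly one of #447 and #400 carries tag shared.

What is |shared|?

2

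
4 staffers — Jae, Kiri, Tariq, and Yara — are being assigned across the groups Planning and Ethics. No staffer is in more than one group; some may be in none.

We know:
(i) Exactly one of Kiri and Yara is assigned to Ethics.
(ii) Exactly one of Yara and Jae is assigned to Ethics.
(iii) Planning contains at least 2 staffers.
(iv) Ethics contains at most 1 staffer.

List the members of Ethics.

Ethics = {Yara}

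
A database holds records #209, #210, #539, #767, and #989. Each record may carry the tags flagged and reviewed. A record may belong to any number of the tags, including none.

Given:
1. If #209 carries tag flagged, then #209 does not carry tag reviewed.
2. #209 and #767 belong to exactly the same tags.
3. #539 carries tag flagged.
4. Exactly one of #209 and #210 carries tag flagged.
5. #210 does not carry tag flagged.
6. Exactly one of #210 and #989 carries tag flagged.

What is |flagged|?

From (3): #539 ∈ flagged.
From (5): #210 ∉ flagged.
(4) (exactly one): #209 ∈ flagged.
(6) (exactly one): #989 ∈ flagged.
(1): #209 ∉ reviewed.
(2): #767 matches #209: #767 ∈ flagged.
(2): #767 matches #209: #767 ∉ reviewed.

4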